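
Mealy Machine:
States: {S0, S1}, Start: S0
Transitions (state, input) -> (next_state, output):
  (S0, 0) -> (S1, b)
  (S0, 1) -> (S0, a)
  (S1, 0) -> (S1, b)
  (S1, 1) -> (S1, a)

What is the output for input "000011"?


Step-by-step:
  (S0, 0) -> (S1, b)
  (S1, 0) -> (S1, b)
  (S1, 0) -> (S1, b)
  (S1, 0) -> (S1, b)
  (S1, 1) -> (S1, a)
  (S1, 1) -> (S1, a)

"bbbbaa"


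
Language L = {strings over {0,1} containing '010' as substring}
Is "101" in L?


'010' does not occur

No, "101" is not in L


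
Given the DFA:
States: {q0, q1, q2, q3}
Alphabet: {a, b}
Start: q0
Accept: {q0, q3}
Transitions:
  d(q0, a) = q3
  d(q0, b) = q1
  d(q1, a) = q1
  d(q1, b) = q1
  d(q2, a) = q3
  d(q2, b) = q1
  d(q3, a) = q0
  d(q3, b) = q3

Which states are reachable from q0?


BFS from q0:
  layer 0: {q0}
  layer 1: {q1, q3}

{q0, q1, q3}


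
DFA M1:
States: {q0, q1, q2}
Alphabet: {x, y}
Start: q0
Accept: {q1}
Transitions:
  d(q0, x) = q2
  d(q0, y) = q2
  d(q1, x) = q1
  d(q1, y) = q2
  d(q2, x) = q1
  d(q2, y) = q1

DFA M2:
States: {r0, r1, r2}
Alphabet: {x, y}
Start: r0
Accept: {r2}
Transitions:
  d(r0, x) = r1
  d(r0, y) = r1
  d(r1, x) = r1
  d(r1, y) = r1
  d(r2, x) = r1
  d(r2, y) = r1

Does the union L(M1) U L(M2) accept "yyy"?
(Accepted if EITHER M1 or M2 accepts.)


M1: final=q2 accepted=False
M2: final=r1 accepted=False

No, union rejects (neither accepts)


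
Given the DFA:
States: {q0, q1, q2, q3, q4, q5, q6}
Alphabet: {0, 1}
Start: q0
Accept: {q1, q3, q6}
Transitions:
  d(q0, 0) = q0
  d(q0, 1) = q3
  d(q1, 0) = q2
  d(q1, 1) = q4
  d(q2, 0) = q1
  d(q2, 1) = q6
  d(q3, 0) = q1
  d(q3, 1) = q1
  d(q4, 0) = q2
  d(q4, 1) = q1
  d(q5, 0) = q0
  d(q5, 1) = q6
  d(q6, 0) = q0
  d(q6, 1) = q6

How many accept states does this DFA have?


Accept states listed: {q1, q3, q6}
Counting: q1(1) q3(2) q6(3)

3


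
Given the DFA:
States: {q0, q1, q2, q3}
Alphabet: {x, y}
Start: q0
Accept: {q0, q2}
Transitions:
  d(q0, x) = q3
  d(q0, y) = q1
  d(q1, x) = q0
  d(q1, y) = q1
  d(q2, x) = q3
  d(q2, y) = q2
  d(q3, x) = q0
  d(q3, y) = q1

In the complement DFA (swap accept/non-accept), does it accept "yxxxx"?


Trace: q0 -> q1 -> q0 -> q3 -> q0 -> q3
Final: q3
Original accept: {q0, q2}
Complement: q3 is not in original accept

Yes, complement accepts (original rejects)


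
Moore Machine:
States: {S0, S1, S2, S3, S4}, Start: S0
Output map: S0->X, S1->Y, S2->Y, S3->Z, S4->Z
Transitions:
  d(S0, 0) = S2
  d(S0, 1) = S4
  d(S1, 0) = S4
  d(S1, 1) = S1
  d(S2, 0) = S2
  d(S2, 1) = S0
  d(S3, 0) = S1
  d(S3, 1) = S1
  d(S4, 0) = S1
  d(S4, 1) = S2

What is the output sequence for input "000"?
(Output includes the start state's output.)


Start: S0 (output X)
  --0--> S2 (output Y)
  --0--> S2 (output Y)
  --0--> S2 (output Y)

"XYYY"


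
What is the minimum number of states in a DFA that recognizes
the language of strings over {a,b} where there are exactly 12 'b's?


States: count = 0, 1, ..., 12 (that's 13 states), plus a dead state for count > 12.
Total: 13 + 1 = 14. Accept = count-12 state.

14


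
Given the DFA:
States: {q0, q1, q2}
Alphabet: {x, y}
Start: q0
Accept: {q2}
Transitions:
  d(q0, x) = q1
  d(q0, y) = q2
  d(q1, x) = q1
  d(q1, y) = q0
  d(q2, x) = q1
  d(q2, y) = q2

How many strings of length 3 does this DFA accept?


Enumerating all length-3 strings:
  "xxx" -> q1 [reject]
  "xxy" -> q0 [reject]
  "xyx" -> q1 [reject]
  "xyy" -> q2 [accept]
  "yxx" -> q1 [reject]
  "yxy" -> q0 [reject]
  "yyx" -> q1 [reject]
  "yyy" -> q2 [accept]

2 out of 8


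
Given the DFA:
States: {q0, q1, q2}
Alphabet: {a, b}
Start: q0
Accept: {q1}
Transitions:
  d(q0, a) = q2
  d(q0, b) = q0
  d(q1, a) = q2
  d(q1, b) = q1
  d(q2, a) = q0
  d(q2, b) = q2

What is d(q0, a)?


Looking up transition d(q0, a)

q2


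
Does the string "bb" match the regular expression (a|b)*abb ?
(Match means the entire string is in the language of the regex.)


|string| = 2; first = 'b'; last = 'b'

No, "bb" does not match (a|b)*abb


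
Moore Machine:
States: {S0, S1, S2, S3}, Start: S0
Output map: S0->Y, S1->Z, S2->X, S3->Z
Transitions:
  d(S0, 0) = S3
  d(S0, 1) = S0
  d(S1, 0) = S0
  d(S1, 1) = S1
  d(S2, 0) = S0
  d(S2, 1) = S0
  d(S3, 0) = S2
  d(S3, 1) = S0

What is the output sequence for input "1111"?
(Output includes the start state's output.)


Start: S0 (output Y)
  --1--> S0 (output Y)
  --1--> S0 (output Y)
  --1--> S0 (output Y)
  --1--> S0 (output Y)

"YYYYY"


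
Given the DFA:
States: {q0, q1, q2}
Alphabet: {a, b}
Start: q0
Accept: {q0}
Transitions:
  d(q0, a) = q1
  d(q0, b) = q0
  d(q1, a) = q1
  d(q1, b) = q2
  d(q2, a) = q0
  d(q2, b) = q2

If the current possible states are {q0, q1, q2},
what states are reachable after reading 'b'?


Apply transition on 'b' from each current state:
  d(q0, b) = q0
  d(q1, b) = q2
  d(q2, b) = q2

{q0, q2}


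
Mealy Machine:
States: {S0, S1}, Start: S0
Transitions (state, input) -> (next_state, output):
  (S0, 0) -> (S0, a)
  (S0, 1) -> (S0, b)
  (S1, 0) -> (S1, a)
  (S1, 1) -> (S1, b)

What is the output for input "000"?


Step-by-step:
  (S0, 0) -> (S0, a)
  (S0, 0) -> (S0, a)
  (S0, 0) -> (S0, a)

"aaa"


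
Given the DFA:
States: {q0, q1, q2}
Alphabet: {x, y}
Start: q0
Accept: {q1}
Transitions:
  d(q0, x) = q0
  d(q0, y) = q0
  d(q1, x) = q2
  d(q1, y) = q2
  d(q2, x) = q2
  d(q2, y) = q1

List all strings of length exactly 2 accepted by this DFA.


All strings of length 2: 4 total
Accepted: 0

None


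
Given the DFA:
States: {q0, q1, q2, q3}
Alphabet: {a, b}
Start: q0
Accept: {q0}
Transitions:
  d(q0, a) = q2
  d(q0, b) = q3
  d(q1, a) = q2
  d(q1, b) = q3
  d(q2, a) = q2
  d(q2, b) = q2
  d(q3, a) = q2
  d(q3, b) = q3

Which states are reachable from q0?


BFS from q0:
  layer 0: {q0}
  layer 1: {q2, q3}

{q0, q2, q3}


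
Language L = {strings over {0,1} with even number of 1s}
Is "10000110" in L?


count('1') = 3; 3 mod 2 = 1

No, "10000110" is not in L


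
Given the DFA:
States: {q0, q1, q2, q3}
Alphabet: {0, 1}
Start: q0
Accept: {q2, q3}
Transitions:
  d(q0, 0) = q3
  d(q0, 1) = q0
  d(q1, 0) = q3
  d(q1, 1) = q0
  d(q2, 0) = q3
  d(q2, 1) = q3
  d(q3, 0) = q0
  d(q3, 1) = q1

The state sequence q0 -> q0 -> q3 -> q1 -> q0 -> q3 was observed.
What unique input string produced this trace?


Trace back each transition to find the symbol:
  q0 --[1]--> q0
  q0 --[0]--> q3
  q3 --[1]--> q1
  q1 --[1]--> q0
  q0 --[0]--> q3

"10110"


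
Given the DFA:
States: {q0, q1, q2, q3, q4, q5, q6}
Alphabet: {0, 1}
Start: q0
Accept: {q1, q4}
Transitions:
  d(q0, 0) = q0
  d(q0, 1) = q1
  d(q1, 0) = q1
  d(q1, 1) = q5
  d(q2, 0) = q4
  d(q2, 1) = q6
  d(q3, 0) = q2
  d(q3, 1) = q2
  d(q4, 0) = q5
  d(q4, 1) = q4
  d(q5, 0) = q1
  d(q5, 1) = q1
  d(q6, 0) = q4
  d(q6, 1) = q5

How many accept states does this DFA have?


Accept states listed: {q1, q4}
Counting: q1(1) q4(2)

2


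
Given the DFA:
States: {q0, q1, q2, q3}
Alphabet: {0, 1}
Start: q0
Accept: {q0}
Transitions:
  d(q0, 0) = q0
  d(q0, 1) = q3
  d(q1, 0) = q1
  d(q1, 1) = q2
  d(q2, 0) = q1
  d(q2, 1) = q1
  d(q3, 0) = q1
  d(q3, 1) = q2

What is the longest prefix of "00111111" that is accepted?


Run the DFA, marking each prefix where the state is accepting:
  "" -> q0 [accept]
  "0" -> q0 [accept]
  "00" -> q0 [accept]
  "001" -> q3 [reject]
  "0011" -> q2 [reject]
  "00111" -> q1 [reject]
  "001111" -> q2 [reject]
  "0011111" -> q1 [reject]
  "00111111" -> q2 [reject]

"00"


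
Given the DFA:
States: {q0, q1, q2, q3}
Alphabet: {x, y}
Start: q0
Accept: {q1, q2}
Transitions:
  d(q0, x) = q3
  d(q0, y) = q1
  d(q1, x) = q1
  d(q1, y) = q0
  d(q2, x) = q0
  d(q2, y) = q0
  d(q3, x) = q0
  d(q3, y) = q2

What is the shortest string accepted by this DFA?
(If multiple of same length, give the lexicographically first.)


BFS by string length (lex-first path to each state shown):
  len 0: q0<-""
  len 1: q1<-"y", q3<-"x"
Found accept state at length 1.

"y"


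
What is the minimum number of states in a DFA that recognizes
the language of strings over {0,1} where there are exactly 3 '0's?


States: count = 0, 1, ..., 3 (that's 4 states), plus a dead state for count > 3.
Total: 4 + 1 = 5. Accept = count-3 state.

5


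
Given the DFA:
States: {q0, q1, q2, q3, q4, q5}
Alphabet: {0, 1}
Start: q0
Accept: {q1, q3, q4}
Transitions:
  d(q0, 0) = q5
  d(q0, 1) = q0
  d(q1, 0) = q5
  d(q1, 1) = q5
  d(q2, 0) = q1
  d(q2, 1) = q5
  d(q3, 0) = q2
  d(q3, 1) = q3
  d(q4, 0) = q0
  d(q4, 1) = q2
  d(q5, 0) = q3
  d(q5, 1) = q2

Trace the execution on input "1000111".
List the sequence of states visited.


Input: 1000111
d(q0, 1) = q0
d(q0, 0) = q5
d(q5, 0) = q3
d(q3, 0) = q2
d(q2, 1) = q5
d(q5, 1) = q2
d(q2, 1) = q5


q0 -> q0 -> q5 -> q3 -> q2 -> q5 -> q2 -> q5


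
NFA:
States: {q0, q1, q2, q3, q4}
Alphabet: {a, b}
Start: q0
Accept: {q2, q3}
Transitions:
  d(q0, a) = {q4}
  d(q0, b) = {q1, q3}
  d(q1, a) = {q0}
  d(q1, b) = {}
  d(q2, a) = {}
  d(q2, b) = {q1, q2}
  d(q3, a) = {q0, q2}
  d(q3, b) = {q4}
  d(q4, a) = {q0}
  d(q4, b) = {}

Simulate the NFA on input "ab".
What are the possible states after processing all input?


Start: {q0}
  --a--> {q4}
  --b--> {}

{} (empty set, no valid transitions)


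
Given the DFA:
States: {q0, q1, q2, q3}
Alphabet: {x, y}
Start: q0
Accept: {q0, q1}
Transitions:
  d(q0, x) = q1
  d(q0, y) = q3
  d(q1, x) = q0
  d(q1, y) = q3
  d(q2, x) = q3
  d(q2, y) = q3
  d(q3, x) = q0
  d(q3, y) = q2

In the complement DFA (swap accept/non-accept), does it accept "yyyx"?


Trace: q0 -> q3 -> q2 -> q3 -> q0
Final: q0
Original accept: {q0, q1}
Complement: q0 is in original accept

No, complement rejects (original accepts)


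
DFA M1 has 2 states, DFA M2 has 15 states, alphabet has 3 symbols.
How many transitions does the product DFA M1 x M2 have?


Product DFA has 2 * 15 = 30 states.
Each has 3 transitions: 30 * 3 = 90

90


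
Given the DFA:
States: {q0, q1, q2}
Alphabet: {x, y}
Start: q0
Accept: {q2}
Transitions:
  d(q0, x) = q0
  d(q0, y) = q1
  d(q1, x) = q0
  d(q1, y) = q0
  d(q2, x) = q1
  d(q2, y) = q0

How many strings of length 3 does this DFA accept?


Enumerating all length-3 strings:
  "xxx" -> q0 [reject]
  "xxy" -> q1 [reject]
  "xyx" -> q0 [reject]
  "xyy" -> q0 [reject]
  "yxx" -> q0 [reject]
  "yxy" -> q1 [reject]
  "yyx" -> q0 [reject]
  "yyy" -> q1 [reject]

0 out of 8


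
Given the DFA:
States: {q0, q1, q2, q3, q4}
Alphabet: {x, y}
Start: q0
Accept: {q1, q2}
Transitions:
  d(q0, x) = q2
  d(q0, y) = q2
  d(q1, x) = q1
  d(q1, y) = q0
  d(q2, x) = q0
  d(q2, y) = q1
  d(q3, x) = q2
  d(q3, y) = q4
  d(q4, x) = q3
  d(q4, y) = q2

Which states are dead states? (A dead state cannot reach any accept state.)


Forward reachability from each state:
  q0 -> reaches accept state q1 (live)
  q1 -> reaches accept state q1 (live)
  q2 -> reaches accept state q1 (live)
  q3 -> reaches accept state q1 (live)
  q4 -> reaches accept state q1 (live)

None (all states can reach an accept state)


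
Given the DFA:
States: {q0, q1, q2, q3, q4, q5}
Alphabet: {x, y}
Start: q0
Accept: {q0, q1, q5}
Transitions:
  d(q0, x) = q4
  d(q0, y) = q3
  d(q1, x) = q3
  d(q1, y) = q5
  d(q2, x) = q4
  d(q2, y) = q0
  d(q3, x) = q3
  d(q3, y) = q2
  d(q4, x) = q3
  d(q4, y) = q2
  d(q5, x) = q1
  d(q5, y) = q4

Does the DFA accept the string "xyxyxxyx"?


Trace: q0 -> q4 -> q2 -> q4 -> q2 -> q4 -> q3 -> q2 -> q4
Final state: q4
Accept states: {q0, q1, q5}

No, rejected (final state q4 is not an accept state)


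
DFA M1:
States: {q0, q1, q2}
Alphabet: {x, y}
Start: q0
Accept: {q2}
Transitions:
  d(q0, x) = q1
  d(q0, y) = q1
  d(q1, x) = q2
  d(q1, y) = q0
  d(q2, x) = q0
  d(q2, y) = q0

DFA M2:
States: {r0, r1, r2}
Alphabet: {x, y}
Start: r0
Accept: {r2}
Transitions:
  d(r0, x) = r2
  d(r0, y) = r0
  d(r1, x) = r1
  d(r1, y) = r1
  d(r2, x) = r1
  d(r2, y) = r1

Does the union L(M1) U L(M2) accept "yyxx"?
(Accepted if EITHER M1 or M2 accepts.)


M1: final=q2 accepted=True
M2: final=r1 accepted=False

Yes, union accepts


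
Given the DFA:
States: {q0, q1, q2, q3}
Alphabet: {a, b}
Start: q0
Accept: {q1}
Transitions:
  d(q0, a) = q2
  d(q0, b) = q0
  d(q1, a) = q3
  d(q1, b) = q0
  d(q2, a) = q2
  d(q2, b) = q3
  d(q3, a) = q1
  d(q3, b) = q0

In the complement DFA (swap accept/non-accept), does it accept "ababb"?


Trace: q0 -> q2 -> q3 -> q1 -> q0 -> q0
Final: q0
Original accept: {q1}
Complement: q0 is not in original accept

Yes, complement accepts (original rejects)


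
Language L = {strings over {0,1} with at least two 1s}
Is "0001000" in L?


count('1') = 1

No, "0001000" is not in L


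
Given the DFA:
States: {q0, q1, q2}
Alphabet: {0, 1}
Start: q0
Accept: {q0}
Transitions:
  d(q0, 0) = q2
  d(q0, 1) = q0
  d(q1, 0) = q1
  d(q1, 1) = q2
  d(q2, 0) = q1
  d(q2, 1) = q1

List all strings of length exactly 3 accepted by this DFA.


All strings of length 3: 8 total
Accepted: 1

"111"


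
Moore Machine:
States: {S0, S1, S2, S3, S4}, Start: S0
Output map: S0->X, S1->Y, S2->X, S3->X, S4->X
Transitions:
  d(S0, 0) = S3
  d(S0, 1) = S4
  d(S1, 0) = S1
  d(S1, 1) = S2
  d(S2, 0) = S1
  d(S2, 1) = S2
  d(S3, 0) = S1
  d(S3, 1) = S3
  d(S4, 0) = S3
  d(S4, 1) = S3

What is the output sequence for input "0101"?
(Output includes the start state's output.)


Start: S0 (output X)
  --0--> S3 (output X)
  --1--> S3 (output X)
  --0--> S1 (output Y)
  --1--> S2 (output X)

"XXXYX"


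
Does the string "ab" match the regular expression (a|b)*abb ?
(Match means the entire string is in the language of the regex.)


|string| = 2; first = 'a'; last = 'b'

No, "ab" does not match (a|b)*abb


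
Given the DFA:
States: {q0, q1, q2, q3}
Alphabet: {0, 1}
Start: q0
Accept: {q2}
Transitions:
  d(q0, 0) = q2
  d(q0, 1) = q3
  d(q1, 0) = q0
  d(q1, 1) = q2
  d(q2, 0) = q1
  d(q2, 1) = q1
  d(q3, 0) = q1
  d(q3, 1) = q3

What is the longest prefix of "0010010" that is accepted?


Run the DFA, marking each prefix where the state is accepting:
  "" -> q0 [reject]
  "0" -> q2 [accept]
  "00" -> q1 [reject]
  "001" -> q2 [accept]
  "0010" -> q1 [reject]
  "00100" -> q0 [reject]
  "001001" -> q3 [reject]
  "0010010" -> q1 [reject]

"001"


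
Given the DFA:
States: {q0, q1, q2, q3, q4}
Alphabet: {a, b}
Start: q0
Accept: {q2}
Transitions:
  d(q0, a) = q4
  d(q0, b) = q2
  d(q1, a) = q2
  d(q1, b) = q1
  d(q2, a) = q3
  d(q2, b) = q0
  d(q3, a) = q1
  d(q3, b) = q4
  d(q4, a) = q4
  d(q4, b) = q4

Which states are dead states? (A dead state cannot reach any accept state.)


Forward reachability from each state:
  q0 -> reaches accept state q2 (live)
  q1 -> reaches accept state q2 (live)
  q2 -> reaches accept state q2 (live)
  q3 -> reaches accept state q2 (live)
  q4 -> reaches {q4}, no accept state (dead)

{q4}


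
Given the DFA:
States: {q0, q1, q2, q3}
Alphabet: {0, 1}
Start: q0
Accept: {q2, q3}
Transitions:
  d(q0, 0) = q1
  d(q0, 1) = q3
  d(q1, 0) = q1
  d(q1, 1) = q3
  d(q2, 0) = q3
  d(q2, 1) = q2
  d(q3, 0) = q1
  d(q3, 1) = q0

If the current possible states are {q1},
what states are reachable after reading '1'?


Apply transition on '1' from each current state:
  d(q1, 1) = q3

{q3}


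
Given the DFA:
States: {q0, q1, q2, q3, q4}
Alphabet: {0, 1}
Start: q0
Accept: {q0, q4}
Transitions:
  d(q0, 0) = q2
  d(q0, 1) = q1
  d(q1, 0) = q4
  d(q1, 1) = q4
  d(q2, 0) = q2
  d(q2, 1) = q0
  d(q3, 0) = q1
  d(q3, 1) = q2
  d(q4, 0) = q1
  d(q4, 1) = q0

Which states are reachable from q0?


BFS from q0:
  layer 0: {q0}
  layer 1: {q1, q2}
  layer 2: {q4}

{q0, q1, q2, q4}


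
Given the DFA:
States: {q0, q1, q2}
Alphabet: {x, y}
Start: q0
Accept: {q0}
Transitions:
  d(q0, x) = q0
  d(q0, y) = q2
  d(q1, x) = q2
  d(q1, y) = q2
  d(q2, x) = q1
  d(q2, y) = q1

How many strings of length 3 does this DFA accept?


Enumerating all length-3 strings:
  "xxx" -> q0 [accept]
  "xxy" -> q2 [reject]
  "xyx" -> q1 [reject]
  "xyy" -> q1 [reject]
  "yxx" -> q2 [reject]
  "yxy" -> q2 [reject]
  "yyx" -> q2 [reject]
  "yyy" -> q2 [reject]

1 out of 8


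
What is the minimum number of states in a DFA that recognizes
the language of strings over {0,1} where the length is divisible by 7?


States track (length) mod 7.
Need 7 states: one per remainder 0..6; accept = remainder 0.

7


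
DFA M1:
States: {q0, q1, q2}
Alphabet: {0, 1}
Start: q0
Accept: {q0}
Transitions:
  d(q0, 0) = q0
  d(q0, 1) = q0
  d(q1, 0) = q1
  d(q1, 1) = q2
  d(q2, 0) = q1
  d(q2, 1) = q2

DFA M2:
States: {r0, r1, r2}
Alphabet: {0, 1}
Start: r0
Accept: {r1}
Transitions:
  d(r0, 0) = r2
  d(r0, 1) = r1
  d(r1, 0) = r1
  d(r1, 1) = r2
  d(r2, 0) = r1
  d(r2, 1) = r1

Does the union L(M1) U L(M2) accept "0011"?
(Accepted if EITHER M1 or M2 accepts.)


M1: final=q0 accepted=True
M2: final=r1 accepted=True

Yes, union accepts


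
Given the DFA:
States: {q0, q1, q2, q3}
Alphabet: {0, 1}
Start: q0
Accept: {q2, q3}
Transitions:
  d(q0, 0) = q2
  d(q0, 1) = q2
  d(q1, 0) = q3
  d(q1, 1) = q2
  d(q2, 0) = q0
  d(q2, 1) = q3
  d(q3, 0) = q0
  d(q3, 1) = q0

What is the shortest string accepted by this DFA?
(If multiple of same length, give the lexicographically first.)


BFS by string length (lex-first path to each state shown):
  len 0: q0<-""
  len 1: q2<-"0"
Found accept state at length 1.

"0"


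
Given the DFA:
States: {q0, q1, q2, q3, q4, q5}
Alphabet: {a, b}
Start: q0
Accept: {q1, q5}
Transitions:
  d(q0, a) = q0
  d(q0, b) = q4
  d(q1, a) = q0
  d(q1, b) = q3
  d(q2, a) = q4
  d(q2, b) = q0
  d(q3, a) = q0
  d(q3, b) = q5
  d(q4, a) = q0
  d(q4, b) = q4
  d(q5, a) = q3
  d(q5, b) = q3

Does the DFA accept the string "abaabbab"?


Trace: q0 -> q0 -> q4 -> q0 -> q0 -> q4 -> q4 -> q0 -> q4
Final state: q4
Accept states: {q1, q5}

No, rejected (final state q4 is not an accept state)


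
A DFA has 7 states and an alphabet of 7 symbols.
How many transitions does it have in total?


Each state has exactly one transition per symbol.
7 * 7 = 49

49


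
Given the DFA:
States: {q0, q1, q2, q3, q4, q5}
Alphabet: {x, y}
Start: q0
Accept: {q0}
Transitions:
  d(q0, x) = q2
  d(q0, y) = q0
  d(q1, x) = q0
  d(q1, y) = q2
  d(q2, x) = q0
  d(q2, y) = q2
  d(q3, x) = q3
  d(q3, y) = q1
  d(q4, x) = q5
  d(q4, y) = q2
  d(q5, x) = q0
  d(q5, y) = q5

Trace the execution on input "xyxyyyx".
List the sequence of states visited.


Input: xyxyyyx
d(q0, x) = q2
d(q2, y) = q2
d(q2, x) = q0
d(q0, y) = q0
d(q0, y) = q0
d(q0, y) = q0
d(q0, x) = q2


q0 -> q2 -> q2 -> q0 -> q0 -> q0 -> q0 -> q2


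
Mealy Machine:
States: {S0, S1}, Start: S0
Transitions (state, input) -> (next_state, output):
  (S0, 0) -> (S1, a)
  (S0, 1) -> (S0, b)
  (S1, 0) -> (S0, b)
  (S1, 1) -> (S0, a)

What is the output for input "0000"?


Step-by-step:
  (S0, 0) -> (S1, a)
  (S1, 0) -> (S0, b)
  (S0, 0) -> (S1, a)
  (S1, 0) -> (S0, b)

"abab"


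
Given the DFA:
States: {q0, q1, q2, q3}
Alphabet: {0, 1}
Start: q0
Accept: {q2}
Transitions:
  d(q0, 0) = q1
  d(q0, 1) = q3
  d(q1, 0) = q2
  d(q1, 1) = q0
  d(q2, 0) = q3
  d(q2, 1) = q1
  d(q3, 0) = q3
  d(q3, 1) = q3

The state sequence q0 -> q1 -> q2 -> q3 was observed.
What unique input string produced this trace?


Trace back each transition to find the symbol:
  q0 --[0]--> q1
  q1 --[0]--> q2
  q2 --[0]--> q3

"000"


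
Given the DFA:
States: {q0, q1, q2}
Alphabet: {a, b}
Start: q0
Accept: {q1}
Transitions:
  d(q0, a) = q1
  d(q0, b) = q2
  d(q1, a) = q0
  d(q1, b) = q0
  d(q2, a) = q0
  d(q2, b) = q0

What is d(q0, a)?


Looking up transition d(q0, a)

q1


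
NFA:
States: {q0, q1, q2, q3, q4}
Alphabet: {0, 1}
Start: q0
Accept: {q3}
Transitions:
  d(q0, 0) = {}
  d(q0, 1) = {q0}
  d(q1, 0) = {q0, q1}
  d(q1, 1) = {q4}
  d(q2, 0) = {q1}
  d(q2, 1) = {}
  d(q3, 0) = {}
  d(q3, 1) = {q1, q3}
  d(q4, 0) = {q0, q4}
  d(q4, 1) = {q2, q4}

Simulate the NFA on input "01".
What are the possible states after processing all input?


Start: {q0}
  --0--> {}
  --1--> {}

{} (empty set, no valid transitions)


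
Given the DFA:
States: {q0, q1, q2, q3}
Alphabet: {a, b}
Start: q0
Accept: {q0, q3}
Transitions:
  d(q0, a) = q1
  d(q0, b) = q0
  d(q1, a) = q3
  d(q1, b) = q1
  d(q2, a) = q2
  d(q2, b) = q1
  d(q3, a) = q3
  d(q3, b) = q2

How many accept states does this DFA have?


Accept states listed: {q0, q3}
Counting: q0(1) q3(2)

2


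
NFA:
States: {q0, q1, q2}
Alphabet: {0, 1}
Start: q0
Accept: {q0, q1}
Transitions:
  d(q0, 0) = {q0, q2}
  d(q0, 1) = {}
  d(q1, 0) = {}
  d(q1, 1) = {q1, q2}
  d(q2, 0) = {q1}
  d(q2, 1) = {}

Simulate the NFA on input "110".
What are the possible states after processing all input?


Start: {q0}
  --1--> {}
  --1--> {}
  --0--> {}

{} (empty set, no valid transitions)


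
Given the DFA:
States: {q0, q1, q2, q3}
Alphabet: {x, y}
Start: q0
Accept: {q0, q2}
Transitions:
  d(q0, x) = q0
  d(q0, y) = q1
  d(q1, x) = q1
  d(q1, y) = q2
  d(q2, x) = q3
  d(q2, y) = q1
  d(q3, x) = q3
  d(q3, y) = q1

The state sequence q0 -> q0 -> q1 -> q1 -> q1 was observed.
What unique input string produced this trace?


Trace back each transition to find the symbol:
  q0 --[x]--> q0
  q0 --[y]--> q1
  q1 --[x]--> q1
  q1 --[x]--> q1

"xyxx"


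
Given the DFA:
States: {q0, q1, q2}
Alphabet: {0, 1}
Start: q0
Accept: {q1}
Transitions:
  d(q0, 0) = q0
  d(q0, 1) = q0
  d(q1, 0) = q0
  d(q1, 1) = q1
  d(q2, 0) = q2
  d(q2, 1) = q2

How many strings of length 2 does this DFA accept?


Enumerating all length-2 strings:
  "00" -> q0 [reject]
  "01" -> q0 [reject]
  "10" -> q0 [reject]
  "11" -> q0 [reject]

0 out of 4


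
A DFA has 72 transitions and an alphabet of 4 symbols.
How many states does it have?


Each state has exactly one transition per symbol.
states = transitions / |alphabet| = 72 / 4 = 18

18


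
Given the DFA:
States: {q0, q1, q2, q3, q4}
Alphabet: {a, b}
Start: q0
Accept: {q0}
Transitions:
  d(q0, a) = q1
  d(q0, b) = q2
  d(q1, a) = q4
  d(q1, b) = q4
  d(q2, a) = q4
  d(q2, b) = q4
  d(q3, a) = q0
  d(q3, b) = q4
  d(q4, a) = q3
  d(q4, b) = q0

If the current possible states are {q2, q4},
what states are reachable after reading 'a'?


Apply transition on 'a' from each current state:
  d(q2, a) = q4
  d(q4, a) = q3

{q3, q4}


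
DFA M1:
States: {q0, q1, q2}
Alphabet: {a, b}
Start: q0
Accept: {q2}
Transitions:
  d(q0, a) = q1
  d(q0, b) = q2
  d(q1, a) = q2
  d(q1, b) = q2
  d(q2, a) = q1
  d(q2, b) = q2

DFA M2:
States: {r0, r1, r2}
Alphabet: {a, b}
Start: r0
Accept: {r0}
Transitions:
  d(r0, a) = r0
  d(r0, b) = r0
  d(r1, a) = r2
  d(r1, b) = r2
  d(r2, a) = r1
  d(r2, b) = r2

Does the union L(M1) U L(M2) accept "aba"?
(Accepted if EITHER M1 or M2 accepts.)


M1: final=q1 accepted=False
M2: final=r0 accepted=True

Yes, union accepts


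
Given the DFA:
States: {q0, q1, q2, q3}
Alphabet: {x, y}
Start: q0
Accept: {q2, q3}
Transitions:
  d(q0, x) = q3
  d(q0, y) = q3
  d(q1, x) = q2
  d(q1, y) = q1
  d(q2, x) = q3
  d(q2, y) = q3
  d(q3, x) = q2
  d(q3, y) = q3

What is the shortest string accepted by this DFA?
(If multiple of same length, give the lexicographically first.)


BFS by string length (lex-first path to each state shown):
  len 0: q0<-""
  len 1: q3<-"x"
Found accept state at length 1.

"x"


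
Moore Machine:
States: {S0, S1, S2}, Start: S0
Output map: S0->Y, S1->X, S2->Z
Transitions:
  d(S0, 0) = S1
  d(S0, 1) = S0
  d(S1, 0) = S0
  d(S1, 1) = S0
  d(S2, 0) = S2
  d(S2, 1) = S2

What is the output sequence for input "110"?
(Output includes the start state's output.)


Start: S0 (output Y)
  --1--> S0 (output Y)
  --1--> S0 (output Y)
  --0--> S1 (output X)

"YYYX"


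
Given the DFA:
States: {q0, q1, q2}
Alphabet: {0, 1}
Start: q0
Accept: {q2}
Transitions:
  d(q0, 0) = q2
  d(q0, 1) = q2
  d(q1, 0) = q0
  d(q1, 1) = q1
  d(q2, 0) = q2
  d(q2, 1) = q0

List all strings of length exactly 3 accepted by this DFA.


All strings of length 3: 8 total
Accepted: 6

"000", "010", "011", "100", "110", "111"


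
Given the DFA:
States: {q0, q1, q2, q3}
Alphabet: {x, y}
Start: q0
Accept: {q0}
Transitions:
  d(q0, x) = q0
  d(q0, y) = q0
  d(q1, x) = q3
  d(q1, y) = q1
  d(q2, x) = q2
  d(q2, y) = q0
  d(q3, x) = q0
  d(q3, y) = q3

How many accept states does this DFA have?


Accept states listed: {q0}
Counting: q0(1)

1


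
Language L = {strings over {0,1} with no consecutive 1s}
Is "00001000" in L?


'11' does not occur

Yes, "00001000" is in L


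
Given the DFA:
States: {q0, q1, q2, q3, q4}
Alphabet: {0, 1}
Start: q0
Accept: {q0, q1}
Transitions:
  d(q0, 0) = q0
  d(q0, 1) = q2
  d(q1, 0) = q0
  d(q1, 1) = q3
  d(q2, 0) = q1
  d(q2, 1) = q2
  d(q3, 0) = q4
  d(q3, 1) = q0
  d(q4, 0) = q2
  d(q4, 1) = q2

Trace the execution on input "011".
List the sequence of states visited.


Input: 011
d(q0, 0) = q0
d(q0, 1) = q2
d(q2, 1) = q2


q0 -> q0 -> q2 -> q2


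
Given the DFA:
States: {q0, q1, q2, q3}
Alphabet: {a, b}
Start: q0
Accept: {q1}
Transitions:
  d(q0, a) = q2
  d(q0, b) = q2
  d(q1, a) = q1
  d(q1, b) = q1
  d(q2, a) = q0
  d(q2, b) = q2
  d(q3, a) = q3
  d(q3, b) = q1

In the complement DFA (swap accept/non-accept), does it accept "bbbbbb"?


Trace: q0 -> q2 -> q2 -> q2 -> q2 -> q2 -> q2
Final: q2
Original accept: {q1}
Complement: q2 is not in original accept

Yes, complement accepts (original rejects)


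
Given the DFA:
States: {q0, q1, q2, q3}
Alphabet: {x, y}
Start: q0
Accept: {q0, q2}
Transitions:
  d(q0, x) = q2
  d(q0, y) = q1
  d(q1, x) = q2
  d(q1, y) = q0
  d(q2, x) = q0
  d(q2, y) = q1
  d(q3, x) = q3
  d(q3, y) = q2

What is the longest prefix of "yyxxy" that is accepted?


Run the DFA, marking each prefix where the state is accepting:
  "" -> q0 [accept]
  "y" -> q1 [reject]
  "yy" -> q0 [accept]
  "yyx" -> q2 [accept]
  "yyxx" -> q0 [accept]
  "yyxxy" -> q1 [reject]

"yyxx"


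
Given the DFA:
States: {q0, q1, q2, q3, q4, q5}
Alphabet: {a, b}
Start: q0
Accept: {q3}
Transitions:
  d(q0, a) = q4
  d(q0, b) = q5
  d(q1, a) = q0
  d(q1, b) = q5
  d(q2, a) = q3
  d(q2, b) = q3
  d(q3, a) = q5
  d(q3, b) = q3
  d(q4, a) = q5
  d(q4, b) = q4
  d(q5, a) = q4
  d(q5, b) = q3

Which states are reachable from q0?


BFS from q0:
  layer 0: {q0}
  layer 1: {q4, q5}
  layer 2: {q3}

{q0, q3, q4, q5}


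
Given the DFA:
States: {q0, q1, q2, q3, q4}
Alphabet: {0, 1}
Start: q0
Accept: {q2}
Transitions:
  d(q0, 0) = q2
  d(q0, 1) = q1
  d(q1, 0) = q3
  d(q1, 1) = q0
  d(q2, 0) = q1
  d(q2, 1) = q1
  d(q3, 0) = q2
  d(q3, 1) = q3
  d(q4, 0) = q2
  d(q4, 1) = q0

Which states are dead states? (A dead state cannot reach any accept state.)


Forward reachability from each state:
  q0 -> reaches accept state q2 (live)
  q1 -> reaches accept state q2 (live)
  q2 -> reaches accept state q2 (live)
  q3 -> reaches accept state q2 (live)
  q4 -> reaches accept state q2 (live)

None (all states can reach an accept state)


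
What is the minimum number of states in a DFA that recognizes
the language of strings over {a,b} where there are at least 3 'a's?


States: count = 0, 1, ..., 2, and a final '>= 3' state.
Total: 3 + 1 = 4. Accept = '>= 3' state.

4


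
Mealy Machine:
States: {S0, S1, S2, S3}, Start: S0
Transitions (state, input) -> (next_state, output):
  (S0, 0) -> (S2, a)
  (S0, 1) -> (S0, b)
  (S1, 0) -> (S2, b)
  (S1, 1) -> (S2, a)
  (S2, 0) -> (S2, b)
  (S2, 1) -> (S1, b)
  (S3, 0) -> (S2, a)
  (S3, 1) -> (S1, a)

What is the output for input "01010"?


Step-by-step:
  (S0, 0) -> (S2, a)
  (S2, 1) -> (S1, b)
  (S1, 0) -> (S2, b)
  (S2, 1) -> (S1, b)
  (S1, 0) -> (S2, b)

"abbbb"


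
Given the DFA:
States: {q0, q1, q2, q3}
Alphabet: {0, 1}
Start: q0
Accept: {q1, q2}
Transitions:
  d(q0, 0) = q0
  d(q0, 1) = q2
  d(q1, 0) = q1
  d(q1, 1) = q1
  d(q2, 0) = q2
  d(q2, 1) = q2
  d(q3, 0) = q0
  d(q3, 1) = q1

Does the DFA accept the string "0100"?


Trace: q0 -> q0 -> q2 -> q2 -> q2
Final state: q2
Accept states: {q1, q2}

Yes, accepted (final state q2 is an accept state)


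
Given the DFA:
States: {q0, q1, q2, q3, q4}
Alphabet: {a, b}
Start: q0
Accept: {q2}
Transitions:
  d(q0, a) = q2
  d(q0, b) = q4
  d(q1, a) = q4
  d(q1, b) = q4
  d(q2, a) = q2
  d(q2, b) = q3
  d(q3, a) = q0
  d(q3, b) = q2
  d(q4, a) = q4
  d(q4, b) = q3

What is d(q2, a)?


Looking up transition d(q2, a)

q2


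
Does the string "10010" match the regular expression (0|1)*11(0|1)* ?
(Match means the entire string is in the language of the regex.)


|string| = 5; first = '1'; last = '0'

No, "10010" does not match (0|1)*11(0|1)*


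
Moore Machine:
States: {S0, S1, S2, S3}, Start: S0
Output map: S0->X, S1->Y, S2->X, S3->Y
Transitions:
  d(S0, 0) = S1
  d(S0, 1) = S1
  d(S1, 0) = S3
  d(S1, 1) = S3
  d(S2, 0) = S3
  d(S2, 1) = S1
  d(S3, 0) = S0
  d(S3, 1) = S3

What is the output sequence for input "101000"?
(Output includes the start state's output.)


Start: S0 (output X)
  --1--> S1 (output Y)
  --0--> S3 (output Y)
  --1--> S3 (output Y)
  --0--> S0 (output X)
  --0--> S1 (output Y)
  --0--> S3 (output Y)

"XYYYXYY"


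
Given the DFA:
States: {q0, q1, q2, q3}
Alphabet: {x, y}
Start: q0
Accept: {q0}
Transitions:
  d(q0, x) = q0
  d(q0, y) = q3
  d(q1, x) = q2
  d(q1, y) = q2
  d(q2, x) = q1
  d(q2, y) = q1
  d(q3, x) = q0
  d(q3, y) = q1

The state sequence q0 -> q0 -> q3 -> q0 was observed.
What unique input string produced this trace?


Trace back each transition to find the symbol:
  q0 --[x]--> q0
  q0 --[y]--> q3
  q3 --[x]--> q0

"xyx"


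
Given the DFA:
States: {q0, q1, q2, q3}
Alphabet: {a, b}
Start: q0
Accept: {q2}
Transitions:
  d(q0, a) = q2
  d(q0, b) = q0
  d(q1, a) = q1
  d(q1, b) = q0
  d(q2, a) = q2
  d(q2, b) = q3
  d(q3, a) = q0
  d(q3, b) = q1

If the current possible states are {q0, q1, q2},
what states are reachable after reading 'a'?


Apply transition on 'a' from each current state:
  d(q0, a) = q2
  d(q1, a) = q1
  d(q2, a) = q2

{q1, q2}


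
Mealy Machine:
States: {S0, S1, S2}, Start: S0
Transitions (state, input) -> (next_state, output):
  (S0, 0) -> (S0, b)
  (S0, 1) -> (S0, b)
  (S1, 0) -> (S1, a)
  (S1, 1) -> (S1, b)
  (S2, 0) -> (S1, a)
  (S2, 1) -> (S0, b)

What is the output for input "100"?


Step-by-step:
  (S0, 1) -> (S0, b)
  (S0, 0) -> (S0, b)
  (S0, 0) -> (S0, b)

"bbb"


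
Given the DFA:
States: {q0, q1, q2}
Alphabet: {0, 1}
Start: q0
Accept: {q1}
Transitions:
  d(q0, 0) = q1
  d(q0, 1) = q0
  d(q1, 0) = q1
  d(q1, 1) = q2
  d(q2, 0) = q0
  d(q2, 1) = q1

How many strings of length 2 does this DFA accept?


Enumerating all length-2 strings:
  "00" -> q1 [accept]
  "01" -> q2 [reject]
  "10" -> q1 [accept]
  "11" -> q0 [reject]

2 out of 4


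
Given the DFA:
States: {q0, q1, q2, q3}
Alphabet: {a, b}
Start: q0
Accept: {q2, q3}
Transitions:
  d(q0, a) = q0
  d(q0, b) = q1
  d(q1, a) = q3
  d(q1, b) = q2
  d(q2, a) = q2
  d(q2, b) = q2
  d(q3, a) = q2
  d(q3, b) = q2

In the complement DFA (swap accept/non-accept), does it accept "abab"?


Trace: q0 -> q0 -> q1 -> q3 -> q2
Final: q2
Original accept: {q2, q3}
Complement: q2 is in original accept

No, complement rejects (original accepts)


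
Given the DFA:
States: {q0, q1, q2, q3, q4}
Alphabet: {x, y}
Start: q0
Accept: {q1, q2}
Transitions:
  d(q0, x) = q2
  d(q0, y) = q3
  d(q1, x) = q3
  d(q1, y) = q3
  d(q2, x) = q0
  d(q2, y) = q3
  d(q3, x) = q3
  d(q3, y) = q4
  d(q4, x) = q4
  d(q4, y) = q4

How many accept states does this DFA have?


Accept states listed: {q1, q2}
Counting: q1(1) q2(2)

2


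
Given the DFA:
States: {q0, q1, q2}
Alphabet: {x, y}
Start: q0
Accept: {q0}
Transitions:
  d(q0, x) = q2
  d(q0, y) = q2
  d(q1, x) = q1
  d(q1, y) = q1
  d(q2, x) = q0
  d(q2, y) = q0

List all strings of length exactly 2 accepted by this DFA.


All strings of length 2: 4 total
Accepted: 4

"xx", "xy", "yx", "yy"


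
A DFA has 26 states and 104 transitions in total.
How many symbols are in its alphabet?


Each state has exactly one transition per symbol.
|alphabet| = transitions / states = 104 / 26 = 4

4


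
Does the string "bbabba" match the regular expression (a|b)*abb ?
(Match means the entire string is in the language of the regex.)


|string| = 6; first = 'b'; last = 'a'

No, "bbabba" does not match (a|b)*abb


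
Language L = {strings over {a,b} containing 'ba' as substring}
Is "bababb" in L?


'ba' occurs at index 0

Yes, "bababb" is in L


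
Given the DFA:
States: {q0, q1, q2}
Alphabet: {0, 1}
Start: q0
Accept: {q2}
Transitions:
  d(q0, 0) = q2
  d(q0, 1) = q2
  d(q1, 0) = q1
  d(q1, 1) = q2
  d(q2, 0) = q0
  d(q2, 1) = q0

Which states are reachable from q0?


BFS from q0:
  layer 0: {q0}
  layer 1: {q2}

{q0, q2}


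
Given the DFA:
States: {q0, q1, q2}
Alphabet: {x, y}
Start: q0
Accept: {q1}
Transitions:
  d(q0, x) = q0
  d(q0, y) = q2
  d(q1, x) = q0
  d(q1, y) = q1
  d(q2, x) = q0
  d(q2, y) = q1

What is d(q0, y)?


Looking up transition d(q0, y)

q2


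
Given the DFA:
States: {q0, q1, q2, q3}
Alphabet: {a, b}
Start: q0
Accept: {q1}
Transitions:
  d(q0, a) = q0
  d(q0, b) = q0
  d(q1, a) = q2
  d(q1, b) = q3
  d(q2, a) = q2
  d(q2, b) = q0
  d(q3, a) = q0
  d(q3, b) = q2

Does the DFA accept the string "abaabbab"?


Trace: q0 -> q0 -> q0 -> q0 -> q0 -> q0 -> q0 -> q0 -> q0
Final state: q0
Accept states: {q1}

No, rejected (final state q0 is not an accept state)


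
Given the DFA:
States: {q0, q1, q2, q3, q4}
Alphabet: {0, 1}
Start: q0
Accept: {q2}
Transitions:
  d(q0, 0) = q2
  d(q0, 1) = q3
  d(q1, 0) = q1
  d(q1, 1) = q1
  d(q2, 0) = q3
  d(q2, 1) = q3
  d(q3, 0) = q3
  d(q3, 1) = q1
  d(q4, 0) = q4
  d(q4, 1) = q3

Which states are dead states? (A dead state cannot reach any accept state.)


Forward reachability from each state:
  q0 -> reaches accept state q2 (live)
  q1 -> reaches {q1}, no accept state (dead)
  q2 -> reaches accept state q2 (live)
  q3 -> reaches {q1, q3}, no accept state (dead)
  q4 -> reaches {q1, q3, q4}, no accept state (dead)

{q1, q3, q4}


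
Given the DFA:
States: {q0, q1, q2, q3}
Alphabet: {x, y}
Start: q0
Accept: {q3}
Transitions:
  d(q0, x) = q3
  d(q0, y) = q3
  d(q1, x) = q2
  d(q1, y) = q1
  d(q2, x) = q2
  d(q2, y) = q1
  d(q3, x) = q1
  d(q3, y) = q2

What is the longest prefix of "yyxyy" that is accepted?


Run the DFA, marking each prefix where the state is accepting:
  "" -> q0 [reject]
  "y" -> q3 [accept]
  "yy" -> q2 [reject]
  "yyx" -> q2 [reject]
  "yyxy" -> q1 [reject]
  "yyxyy" -> q1 [reject]

"y"


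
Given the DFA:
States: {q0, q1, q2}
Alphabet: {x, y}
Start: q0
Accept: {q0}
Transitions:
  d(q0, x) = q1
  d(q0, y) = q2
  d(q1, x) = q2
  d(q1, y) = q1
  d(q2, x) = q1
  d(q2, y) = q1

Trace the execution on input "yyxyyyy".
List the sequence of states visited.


Input: yyxyyyy
d(q0, y) = q2
d(q2, y) = q1
d(q1, x) = q2
d(q2, y) = q1
d(q1, y) = q1
d(q1, y) = q1
d(q1, y) = q1


q0 -> q2 -> q1 -> q2 -> q1 -> q1 -> q1 -> q1


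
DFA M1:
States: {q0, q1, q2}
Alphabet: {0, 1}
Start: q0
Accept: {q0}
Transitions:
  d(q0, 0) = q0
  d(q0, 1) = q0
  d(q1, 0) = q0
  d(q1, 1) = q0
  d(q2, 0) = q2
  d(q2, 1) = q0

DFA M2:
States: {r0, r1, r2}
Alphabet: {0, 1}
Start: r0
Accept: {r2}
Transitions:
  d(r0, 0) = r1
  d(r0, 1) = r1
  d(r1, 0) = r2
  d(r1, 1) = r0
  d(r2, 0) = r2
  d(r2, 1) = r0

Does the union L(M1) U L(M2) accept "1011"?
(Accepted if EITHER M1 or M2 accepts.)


M1: final=q0 accepted=True
M2: final=r1 accepted=False

Yes, union accepts


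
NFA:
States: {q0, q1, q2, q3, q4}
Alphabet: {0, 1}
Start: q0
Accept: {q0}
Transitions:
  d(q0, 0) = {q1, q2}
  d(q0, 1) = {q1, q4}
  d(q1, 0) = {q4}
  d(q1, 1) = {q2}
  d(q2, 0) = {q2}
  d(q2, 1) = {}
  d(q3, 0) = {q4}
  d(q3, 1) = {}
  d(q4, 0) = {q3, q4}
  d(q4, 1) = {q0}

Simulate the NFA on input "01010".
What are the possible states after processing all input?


Start: {q0}
  --0--> {q1, q2}
  --1--> {q2}
  --0--> {q2}
  --1--> {}
  --0--> {}

{} (empty set, no valid transitions)


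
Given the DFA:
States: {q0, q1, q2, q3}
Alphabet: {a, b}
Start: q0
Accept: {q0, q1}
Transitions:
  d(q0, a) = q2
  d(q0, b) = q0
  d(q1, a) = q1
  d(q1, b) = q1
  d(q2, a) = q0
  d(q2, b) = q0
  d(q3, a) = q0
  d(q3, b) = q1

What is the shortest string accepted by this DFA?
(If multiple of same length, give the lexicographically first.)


BFS by string length (lex-first path to each state shown):
  len 0: q0<-""
Found accept state at length 0.

"" (empty string)


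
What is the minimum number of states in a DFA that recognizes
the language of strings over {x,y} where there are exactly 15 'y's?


States: count = 0, 1, ..., 15 (that's 16 states), plus a dead state for count > 15.
Total: 16 + 1 = 17. Accept = count-15 state.

17


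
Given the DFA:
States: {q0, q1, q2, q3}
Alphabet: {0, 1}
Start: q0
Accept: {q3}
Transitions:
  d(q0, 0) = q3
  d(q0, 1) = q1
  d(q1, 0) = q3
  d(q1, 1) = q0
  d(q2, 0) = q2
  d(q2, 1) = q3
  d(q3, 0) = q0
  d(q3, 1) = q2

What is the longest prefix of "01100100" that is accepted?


Run the DFA, marking each prefix where the state is accepting:
  "" -> q0 [reject]
  "0" -> q3 [accept]
  "01" -> q2 [reject]
  "011" -> q3 [accept]
  "0110" -> q0 [reject]
  "01100" -> q3 [accept]
  "011001" -> q2 [reject]
  "0110010" -> q2 [reject]
  "01100100" -> q2 [reject]

"01100"


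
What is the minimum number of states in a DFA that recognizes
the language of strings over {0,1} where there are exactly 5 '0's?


States: count = 0, 1, ..., 5 (that's 6 states), plus a dead state for count > 5.
Total: 6 + 1 = 7. Accept = count-5 state.

7


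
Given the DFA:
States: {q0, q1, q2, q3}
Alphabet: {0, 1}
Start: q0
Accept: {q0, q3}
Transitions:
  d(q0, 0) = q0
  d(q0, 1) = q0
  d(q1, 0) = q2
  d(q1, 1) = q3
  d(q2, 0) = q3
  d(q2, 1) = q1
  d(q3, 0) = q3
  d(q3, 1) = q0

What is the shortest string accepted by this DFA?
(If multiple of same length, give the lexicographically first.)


BFS by string length (lex-first path to each state shown):
  len 0: q0<-""
Found accept state at length 0.

"" (empty string)


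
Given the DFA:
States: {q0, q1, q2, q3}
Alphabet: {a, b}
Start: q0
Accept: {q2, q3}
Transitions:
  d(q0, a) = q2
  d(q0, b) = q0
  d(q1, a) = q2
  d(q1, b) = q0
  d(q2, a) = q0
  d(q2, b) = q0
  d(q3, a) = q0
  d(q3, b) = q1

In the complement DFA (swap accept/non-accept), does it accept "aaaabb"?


Trace: q0 -> q2 -> q0 -> q2 -> q0 -> q0 -> q0
Final: q0
Original accept: {q2, q3}
Complement: q0 is not in original accept

Yes, complement accepts (original rejects)


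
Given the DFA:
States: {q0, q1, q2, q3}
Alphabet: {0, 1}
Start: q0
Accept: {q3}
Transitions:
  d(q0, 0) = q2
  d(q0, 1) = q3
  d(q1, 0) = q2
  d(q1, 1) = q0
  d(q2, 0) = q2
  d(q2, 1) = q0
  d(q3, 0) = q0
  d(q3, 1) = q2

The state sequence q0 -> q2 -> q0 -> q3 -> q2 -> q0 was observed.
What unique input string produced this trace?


Trace back each transition to find the symbol:
  q0 --[0]--> q2
  q2 --[1]--> q0
  q0 --[1]--> q3
  q3 --[1]--> q2
  q2 --[1]--> q0

"01111"


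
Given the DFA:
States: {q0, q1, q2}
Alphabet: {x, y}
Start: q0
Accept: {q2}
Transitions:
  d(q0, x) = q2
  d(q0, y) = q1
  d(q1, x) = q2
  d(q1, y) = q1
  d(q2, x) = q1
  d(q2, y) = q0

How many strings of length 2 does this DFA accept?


Enumerating all length-2 strings:
  "xx" -> q1 [reject]
  "xy" -> q0 [reject]
  "yx" -> q2 [accept]
  "yy" -> q1 [reject]

1 out of 4


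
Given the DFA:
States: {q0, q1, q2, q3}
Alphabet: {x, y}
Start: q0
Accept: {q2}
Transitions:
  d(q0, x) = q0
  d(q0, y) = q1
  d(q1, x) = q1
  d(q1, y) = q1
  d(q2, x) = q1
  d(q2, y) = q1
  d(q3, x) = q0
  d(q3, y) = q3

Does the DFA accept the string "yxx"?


Trace: q0 -> q1 -> q1 -> q1
Final state: q1
Accept states: {q2}

No, rejected (final state q1 is not an accept state)


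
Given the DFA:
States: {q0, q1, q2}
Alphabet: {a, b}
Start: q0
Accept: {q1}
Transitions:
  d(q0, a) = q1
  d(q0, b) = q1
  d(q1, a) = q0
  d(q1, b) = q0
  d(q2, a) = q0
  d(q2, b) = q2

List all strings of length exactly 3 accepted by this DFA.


All strings of length 3: 8 total
Accepted: 8

"aaa", "aab", "aba", "abb", "baa", "bab", "bba", "bbb"


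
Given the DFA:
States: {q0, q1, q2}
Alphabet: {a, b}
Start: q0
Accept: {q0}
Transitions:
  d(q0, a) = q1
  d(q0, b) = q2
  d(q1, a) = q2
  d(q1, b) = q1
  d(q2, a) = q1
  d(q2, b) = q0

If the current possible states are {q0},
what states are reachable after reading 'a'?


Apply transition on 'a' from each current state:
  d(q0, a) = q1

{q1}
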